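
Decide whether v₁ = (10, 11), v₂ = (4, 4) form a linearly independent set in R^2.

linearly independent

The matrix [v₁|v₂] has determinant -4.
A nonzero determinant means the columns are linearly independent.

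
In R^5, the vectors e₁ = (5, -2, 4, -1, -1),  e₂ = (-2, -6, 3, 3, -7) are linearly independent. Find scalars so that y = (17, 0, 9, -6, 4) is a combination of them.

Since e₁, e₂ are independent, the coefficients expressing y are uniquely determined by a linear system.
Back-substitution yields (α₁, α₂) = (3, -1).

y = 3e₁ - e₂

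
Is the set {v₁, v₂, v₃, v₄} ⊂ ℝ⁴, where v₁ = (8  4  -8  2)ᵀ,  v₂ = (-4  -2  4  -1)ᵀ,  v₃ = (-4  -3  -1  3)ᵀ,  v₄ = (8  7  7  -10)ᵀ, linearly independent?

linearly dependent

One vector is a scalar multiple of another, so the set is dependent.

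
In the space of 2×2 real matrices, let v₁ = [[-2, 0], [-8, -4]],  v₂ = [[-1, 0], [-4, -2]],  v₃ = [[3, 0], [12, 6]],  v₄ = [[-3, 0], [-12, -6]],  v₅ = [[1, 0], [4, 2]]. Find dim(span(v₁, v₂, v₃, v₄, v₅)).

dim = 1

Pass to coordinate vectors with respect to the basis {E₁₁, E₁₂, E₂₁, E₂₂}.
Row-reduce the 5×4 matrix with these as rows.
Exactly 1 pivot survives; hence the rank is 1.
(With 5 elements in a 4-dimensional space the rank is at most 4.)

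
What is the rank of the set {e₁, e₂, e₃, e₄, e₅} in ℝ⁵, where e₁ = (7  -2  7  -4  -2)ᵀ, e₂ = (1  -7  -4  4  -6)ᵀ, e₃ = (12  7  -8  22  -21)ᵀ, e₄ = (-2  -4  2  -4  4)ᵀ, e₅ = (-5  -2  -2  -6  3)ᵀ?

Apply Gaussian elimination to the matrix whose rows are e₁, e₂, e₃, e₄, e₅.
There are 4 pivot columns, so rank = 4.

4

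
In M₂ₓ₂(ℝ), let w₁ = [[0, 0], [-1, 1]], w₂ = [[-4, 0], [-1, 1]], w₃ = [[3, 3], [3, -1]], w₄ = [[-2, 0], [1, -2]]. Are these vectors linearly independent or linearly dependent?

Take coordinates with respect to the standard basis {E₁₁, E₁₂, E₂₁, E₂₂}.
Row-reduce the matrix whose columns are w₁, w₂, w₃, w₄.
The reduction yields 4 nonzero rows, so the rank is 4.
Since rank = 4 (the number of vectors), the set is linearly independent.

linearly independent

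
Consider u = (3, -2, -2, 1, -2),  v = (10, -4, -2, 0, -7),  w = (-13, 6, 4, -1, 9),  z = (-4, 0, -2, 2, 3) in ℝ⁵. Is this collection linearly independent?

linearly dependent

Place the vectors as rows of a 4×5 matrix and reduce to echelon form.
The reduction yields 2 nonzero rows, so the rank is 2.
Since rank 2 < 4, the set is linearly dependent.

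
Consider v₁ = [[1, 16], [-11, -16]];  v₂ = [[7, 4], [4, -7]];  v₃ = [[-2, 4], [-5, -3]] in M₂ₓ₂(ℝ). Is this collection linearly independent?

linearly dependent

Take coordinates with respect to the standard basis {E₁₁, E₁₂, E₂₁, E₂₂}.
Row-reduce the matrix whose columns are v₁, v₂, v₃.
The reduction yields 2 nonzero rows, so the rank is 2.
Since rank 2 < 3, the set is linearly dependent.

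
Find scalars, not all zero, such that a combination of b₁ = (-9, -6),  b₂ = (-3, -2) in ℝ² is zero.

b₁ - 3b₂ = 0

Row-reduce the matrix with b₁, b₂ as columns; the null space gives the coefficients.
One solution (up to scaling) is (1, -3).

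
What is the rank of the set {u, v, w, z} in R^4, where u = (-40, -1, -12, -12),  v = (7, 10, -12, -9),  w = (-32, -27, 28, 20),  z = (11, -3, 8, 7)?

2

Apply Gaussian elimination to the matrix whose rows are u, v, w, z.
Reduction leaves 2 leading entries, giving rank 2.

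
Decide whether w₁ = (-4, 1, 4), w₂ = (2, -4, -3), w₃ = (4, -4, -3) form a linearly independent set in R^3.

linearly independent

Form the 3×3 matrix with these as columns; its determinant is 26.
A nonzero determinant means the columns are linearly independent.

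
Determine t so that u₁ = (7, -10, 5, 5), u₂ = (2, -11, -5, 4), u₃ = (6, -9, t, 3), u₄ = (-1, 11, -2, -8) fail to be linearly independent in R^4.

Dependence holds iff the 4×4 matrix [u₁ u₂ u₃ u₄] is singular.
Cofactor expansion gives det = 243*t - 243.
Solving 243*t - 243 = 0 yields t = 1.

t = 1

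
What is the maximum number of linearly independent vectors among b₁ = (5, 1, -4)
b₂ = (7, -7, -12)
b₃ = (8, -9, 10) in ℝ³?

3

Form the matrix with b₁, b₂, b₃ as columns and reduce.
Exactly 3 pivots survive; hence the rank is 3.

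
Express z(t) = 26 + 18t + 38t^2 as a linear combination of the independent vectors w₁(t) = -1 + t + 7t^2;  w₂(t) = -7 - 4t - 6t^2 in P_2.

Take coordinate vectors relative to {1, t, t^2}.
Write z = c₁w₁ + c₂w₂ and equate components.
Row-reducing the augmented matrix gives the unique coefficients (c₁, c₂) = (2, -4).

z = 2w₁ - 4w₂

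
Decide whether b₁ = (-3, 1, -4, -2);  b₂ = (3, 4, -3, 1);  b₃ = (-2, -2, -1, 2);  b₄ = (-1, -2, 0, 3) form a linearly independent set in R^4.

linearly independent

The matrix [b₁|b₂|b₃|b₄] has determinant 18.
A nonzero determinant means the columns are linearly independent.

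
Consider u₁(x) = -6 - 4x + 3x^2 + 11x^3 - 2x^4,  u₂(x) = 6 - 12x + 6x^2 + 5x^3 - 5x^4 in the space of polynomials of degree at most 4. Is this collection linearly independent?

linearly independent

Take coordinates with respect to the standard basis {1, x, …, x^4}.
Row-reduce the matrix whose columns are u₁, u₂.
The reduction yields 2 nonzero rows, so the rank is 2.
Since rank = 2 (the number of vectors), the set is linearly independent.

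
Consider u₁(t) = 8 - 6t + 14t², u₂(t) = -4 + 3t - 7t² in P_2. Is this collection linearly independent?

linearly dependent

Write each element as a coordinate vector in ℝ³ using {1, t, t²}.
Row-reduce the matrix whose columns are u₁, u₂.
The reduction yields 1 nonzero row, so the rank is 1.
Since rank 1 < 2, the set is linearly dependent.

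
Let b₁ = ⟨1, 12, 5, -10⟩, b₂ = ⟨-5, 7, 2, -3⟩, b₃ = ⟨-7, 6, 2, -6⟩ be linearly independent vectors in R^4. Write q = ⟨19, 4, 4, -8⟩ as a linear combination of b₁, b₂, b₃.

Write q = c₁b₁ + … + c₃b₃ and equate components.
The system has the unique solution (c₁, c₂, c₃) = (2, -2, -1).

q = 2b₁ - 2b₂ - b₃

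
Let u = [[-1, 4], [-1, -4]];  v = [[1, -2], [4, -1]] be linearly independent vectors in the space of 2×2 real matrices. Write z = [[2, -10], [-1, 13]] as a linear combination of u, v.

Identify each element with its coordinate vector in ℝ⁴ via {E₁₁, E₁₂, E₂₁, E₂₂}.
Set up the augmented matrix [u | v | z] and row-reduce.
Row-reducing the augmented matrix gives the unique coefficients (c₁, c₂) = (-3, -1).

z = -3u - v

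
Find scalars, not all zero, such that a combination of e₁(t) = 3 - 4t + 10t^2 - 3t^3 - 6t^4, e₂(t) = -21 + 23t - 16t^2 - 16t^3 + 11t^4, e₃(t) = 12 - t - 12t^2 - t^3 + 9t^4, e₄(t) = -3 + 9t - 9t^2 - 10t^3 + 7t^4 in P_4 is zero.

Pass to coordinate vectors relative to the basis {1, t, …, t^4}.
Set up α₁e₁ + … + α₄e₄ = 0 and solve the homogeneous system.
One solution (up to scaling) is (1, 1, 1, -2).

e₁ + e₂ + e₃ - 2e₄ = 0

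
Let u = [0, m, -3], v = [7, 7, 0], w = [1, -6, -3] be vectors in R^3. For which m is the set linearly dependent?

m = -7

The set is linearly dependent precisely when det[u; v; w] = 0.
Expanding, det = 21*m + 147.
Setting this to zero gives m = -7.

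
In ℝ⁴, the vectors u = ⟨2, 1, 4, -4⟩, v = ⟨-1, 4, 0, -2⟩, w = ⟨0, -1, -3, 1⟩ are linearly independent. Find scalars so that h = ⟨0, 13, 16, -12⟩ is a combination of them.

Write h = c₁u + … + c₃w and equate components.
Back-substitution yields (c₁, c₂, c₃) = (1, 2, -4).

h = u + 2v - 4w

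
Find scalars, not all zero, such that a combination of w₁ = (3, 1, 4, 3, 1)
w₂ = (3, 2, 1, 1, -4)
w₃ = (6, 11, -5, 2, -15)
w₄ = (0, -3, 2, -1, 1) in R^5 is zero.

Row-reduce the matrix with w₁, w₂, w₃, w₄ as columns; the null space gives the coefficients.
One solution (up to scaling) is (1, -3, 1, 2).

w₁ - 3w₂ + w₃ + 2w₄ = 0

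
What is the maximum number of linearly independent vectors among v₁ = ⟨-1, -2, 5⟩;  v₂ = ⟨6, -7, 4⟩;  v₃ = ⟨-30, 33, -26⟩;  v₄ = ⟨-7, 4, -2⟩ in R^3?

Apply Gaussian elimination to the matrix whose rows are v₁, v₂, v₃, v₄.
Exactly 3 pivots survive; hence the rank is 3.
(With 4 elements in a 3-dimensional space the rank is at most 3.)

3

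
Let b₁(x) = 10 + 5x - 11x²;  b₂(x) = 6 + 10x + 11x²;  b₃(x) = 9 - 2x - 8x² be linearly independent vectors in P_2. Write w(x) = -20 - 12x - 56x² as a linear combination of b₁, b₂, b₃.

w = 4b₁ - 4b₂ - 4b₃

Work in coordinates with respect to the standard basis {1, x, x²}.
Solve the system with b₁, b₂, b₃ as columns and w as the right-hand side.
Back-substitution yields (c₁, c₂, c₃) = (4, -4, -4).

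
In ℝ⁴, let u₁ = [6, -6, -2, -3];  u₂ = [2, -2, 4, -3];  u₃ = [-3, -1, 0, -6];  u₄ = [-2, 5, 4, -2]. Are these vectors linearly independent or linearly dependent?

Row-reduce the matrix whose columns are u₁, u₂, u₃, u₄.
The reduction yields 4 nonzero rows, so the rank is 4.
Since rank = 4 (the number of vectors), the set is linearly independent.

linearly independent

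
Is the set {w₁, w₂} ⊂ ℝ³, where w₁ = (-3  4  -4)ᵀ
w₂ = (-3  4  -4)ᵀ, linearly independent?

linearly dependent

Row-reduce the matrix whose columns are w₁, w₂.
The reduction yields 1 nonzero row, so the rank is 1.
Since rank 1 < 2, the set is linearly dependent.
Indeed w₁ - w₂ = 0.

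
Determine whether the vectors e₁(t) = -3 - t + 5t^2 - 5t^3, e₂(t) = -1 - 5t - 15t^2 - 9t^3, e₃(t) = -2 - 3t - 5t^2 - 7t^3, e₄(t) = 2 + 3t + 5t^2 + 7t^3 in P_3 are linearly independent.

linearly dependent

Take coordinates with respect to the standard basis {1, t, …, t^3}.
Row-reduce the matrix whose columns are e₁, e₂, e₃, e₄.
The reduction yields 2 nonzero rows, so the rank is 2.
Since rank 2 < 4, the set is linearly dependent.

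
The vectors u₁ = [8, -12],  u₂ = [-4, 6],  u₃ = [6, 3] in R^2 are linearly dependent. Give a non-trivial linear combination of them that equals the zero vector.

Set up α₁u₁ + … + α₃u₃ = 0 and solve the homogeneous system.
A generator of the null space is (1, 2, 0).

u₁ + 2u₂ = 0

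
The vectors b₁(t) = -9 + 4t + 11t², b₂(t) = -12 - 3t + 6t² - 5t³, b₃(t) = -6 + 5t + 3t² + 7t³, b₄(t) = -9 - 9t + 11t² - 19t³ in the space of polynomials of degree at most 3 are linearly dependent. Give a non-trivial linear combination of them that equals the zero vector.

b₁ + b₂ - 2b₃ - b₄ = 0

Take coordinates with respect to {1, t, …, t³}.
Write the vectors as columns of a matrix and find a nonzero vector in its null space.
One solution (up to scaling) is (1, 1, -2, -1).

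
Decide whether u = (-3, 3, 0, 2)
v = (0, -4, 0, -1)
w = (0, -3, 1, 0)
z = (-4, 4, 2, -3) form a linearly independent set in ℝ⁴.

Place the vectors as rows of a 4×4 matrix and reduce to echelon form.
The reduction yields 4 nonzero rows, so the rank is 4.
Since rank = 4 (the number of vectors), the set is linearly independent.

linearly independent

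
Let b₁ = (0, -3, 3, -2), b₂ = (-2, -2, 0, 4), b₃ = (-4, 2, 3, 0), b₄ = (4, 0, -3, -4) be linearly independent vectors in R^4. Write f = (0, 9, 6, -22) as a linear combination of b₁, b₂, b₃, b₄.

f = b₁ - 2b₂ + 4b₃ + 3b₄

Since b₁, b₂, b₃, b₄ are independent, the coefficients expressing f are uniquely determined by a linear system.
Row-reducing the augmented matrix gives the unique coefficients (α₁, …, α₄) = (1, -2, 4, 3).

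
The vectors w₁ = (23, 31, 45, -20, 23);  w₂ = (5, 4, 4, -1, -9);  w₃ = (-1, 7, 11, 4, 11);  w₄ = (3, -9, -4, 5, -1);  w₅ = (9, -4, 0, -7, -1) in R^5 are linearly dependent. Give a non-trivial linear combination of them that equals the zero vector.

w₁ - w₂ - 3w₃ + 2w₄ - 3w₅ = 0

Solve the homogeneous system with w₁, w₂, w₃, w₄, w₅ as columns by row-reducing the coefficient matrix.
A generator of the null space is (1, -1, -3, 2, -3).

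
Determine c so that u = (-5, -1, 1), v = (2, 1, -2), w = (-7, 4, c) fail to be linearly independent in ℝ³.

c = -13

The set is linearly dependent precisely when det[u; v; w] = 0.
Cofactor expansion gives det = -3*c - 39.
Setting this to zero gives c = -13.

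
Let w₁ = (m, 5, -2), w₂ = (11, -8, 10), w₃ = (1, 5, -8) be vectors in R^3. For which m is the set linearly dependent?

The set is linearly dependent precisely when det[w₁; w₂; w₃] = 0.
Expanding, det = 14*m + 364.
Solving 14*m + 364 = 0 yields m = -26.

m = -26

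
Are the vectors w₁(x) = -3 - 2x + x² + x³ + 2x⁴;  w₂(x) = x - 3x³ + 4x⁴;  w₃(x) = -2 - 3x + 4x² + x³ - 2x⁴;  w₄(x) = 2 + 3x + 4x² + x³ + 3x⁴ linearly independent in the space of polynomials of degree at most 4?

linearly independent

Take coordinates with respect to the standard basis {1, x, …, x⁴}.
Row-reduce the matrix whose columns are w₁, w₂, w₃, w₄.
The reduction yields 4 nonzero rows, so the rank is 4.
Since rank = 4 (the number of vectors), the set is linearly independent.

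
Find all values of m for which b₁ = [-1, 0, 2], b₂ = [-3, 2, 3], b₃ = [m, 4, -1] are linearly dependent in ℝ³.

The vectors are dependent exactly when the determinant of the matrix with rows b₁, b₂, b₃ vanishes.
The determinant works out to -4*m - 10.
This vanishes exactly when m = -5/2.

m = -5/2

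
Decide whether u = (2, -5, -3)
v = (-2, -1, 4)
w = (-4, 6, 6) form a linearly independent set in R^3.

linearly independent

Place the vectors as rows of a 3×3 matrix and reduce to echelon form.
The reduction yields 3 nonzero rows, so the rank is 3.
Since rank = 3 (the number of vectors), the set is linearly independent.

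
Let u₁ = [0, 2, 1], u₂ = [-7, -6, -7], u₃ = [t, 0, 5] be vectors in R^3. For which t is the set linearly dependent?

The set is linearly dependent precisely when det[u₁; u₂; u₃] = 0.
The determinant works out to 70 - 8*t.
This vanishes exactly when t = 35/4.

t = 35/4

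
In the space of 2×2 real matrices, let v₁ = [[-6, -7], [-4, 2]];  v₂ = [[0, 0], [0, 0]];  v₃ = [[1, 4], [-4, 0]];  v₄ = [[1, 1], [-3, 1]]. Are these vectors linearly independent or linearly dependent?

Take coordinates with respect to the standard basis {E₁₁, E₁₂, E₂₁, E₂₂}.
One of the vectors is the zero vector, so the set is linearly dependent.

linearly dependent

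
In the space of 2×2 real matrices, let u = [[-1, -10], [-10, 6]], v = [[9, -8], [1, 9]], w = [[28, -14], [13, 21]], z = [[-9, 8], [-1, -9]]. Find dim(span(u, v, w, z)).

2

Represent each element by its coordinate vector in ℝ⁴.
Row-reduce the 4×4 matrix with these as rows.
There are 2 pivot columns, so rank = 2.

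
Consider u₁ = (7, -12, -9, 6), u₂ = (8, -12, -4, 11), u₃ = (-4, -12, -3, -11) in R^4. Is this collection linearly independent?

linearly independent

Place the vectors as rows of a 3×4 matrix and reduce to echelon form.
The reduction yields 3 nonzero rows, so the rank is 3.
Since rank = 3 (the number of vectors), the set is linearly independent.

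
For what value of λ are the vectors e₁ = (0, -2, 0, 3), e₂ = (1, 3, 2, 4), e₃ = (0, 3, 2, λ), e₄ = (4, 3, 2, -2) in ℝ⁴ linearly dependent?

Dependence holds iff the 4×4 matrix [e₁ e₂ e₃ e₄] is singular.
Cofactor expansion gives det = 12*λ - 72.
This vanishes exactly when λ = 6.

λ = 6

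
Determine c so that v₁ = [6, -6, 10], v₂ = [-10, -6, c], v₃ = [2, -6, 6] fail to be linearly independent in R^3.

The set is linearly dependent precisely when det[v₁; v₂; v₃] = 0.
The determinant works out to 24*c + 144.
Solving 24*c + 144 = 0 yields c = -6.

c = -6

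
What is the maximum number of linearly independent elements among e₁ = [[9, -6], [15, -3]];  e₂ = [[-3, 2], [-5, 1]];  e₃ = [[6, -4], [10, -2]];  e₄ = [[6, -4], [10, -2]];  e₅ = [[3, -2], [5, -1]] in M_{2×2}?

1

Represent each element by its coordinate vector in ℝ⁴.
Put the 4×5 matrix [e₁|e₂|e₃|e₄|e₅] into echelon form.
The echelon form has 1 nonzero row, so the rank is 1.
(With 5 elements in a 4-dimensional space the rank is at most 4.)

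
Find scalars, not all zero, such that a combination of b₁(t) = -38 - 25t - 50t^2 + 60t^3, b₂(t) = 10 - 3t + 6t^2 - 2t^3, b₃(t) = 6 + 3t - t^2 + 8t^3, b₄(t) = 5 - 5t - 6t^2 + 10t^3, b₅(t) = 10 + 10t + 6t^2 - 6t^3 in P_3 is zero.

b₁ + 3b₂ - 2b₃ - 2b₄ + 3b₅ = 0

Write each element as a vector in ℝ⁴ using {1, t, …, t^3}.
Set up α₁b₁ + … + α₅b₅ = 0 and solve the homogeneous system.
A generator of the null space is (1, 3, -2, -2, 3).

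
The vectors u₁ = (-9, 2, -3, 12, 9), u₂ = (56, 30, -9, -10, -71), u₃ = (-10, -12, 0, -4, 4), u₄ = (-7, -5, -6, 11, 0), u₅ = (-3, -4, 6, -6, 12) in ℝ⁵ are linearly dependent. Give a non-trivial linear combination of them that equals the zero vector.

Write the vectors as columns of a matrix and find a nonzero vector in its null space.
A generator of the null space is (3, 1, 2, 0, 3).

3u₁ + u₂ + 2u₃ + 3u₅ = 0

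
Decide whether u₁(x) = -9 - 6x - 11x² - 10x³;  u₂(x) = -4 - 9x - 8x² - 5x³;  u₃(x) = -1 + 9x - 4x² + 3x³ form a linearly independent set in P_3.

linearly independent

Take coordinates with respect to the standard basis {1, x, …, x³}.
Place the vectors as rows of a 3×4 matrix and reduce to echelon form.
The reduction yields 3 nonzero rows, so the rank is 3.
Since rank = 3 (the number of vectors), the set is linearly independent.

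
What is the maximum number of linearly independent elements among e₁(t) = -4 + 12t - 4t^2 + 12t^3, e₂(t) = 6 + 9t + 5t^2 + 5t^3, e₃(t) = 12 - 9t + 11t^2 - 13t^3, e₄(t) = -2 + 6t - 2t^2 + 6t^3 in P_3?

Pass to coordinate vectors with respect to the basis {1, t, …, t^3}.
Row-reduce the 4×4 matrix with these as rows.
There are 2 pivot columns, so rank = 2.

2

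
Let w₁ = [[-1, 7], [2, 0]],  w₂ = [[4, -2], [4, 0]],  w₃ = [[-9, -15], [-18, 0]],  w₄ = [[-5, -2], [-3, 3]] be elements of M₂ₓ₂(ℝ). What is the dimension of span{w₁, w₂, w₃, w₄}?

Represent each element by its coordinate vector in ℝ⁴.
Form the matrix with w₁, w₂, w₃, w₄ as columns and reduce.
Exactly 3 pivots survive; hence the rank is 3.

dim = 3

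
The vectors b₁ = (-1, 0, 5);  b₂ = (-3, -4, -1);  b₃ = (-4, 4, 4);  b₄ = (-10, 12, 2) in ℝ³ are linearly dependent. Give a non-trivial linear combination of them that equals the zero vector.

Solve the homogeneous system with b₁, b₂, b₃, b₄ as columns by row-reducing the coefficient matrix.
A generator of the null space is (2, 0, -3, 1).

2b₁ - 3b₃ + b₄ = 0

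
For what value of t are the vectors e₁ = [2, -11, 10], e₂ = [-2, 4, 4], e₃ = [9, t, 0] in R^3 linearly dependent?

Place the vectors as rows of a 3×3 matrix; dependence ⇔ determinant zero.
The determinant works out to -28*t - 756.
Solving -28*t - 756 = 0 yields t = -27.

t = -27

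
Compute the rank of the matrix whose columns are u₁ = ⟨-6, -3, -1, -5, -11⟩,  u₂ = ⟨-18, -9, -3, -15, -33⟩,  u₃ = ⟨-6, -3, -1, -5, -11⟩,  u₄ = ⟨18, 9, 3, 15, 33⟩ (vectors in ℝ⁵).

1

Put the 5×4 matrix [u₁|u₂|u₃|u₄] into echelon form.
Exactly 1 pivot survives; hence the rank is 1.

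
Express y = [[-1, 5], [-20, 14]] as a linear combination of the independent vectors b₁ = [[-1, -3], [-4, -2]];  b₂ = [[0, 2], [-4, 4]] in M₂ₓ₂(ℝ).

y = b₁ + 4b₂

Work in coordinates with respect to the standard basis {E₁₁, E₁₂, E₂₁, E₂₂}.
Solve the system with b₁, b₂ as columns and y as the right-hand side.
Back-substitution yields (c₁, c₂) = (1, 4).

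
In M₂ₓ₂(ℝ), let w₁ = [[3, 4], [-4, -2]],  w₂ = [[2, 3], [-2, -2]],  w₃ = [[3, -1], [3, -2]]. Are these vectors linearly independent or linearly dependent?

Take coordinates with respect to the standard basis {E₁₁, E₁₂, E₂₁, E₂₂}.
Place the vectors as rows of a 3×4 matrix and reduce to echelon form.
The reduction yields 3 nonzero rows, so the rank is 3.
Since rank = 3 (the number of vectors), the set is linearly independent.

linearly independent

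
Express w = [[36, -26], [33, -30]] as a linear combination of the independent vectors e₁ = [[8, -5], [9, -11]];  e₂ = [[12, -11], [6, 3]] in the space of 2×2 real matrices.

w = 3e₁ + e₂

Take coordinate vectors relative to {E₁₁, E₁₂, E₂₁, E₂₂}.
Solve the system with e₁, e₂ as columns and w as the right-hand side.
Row-reducing the augmented matrix gives the unique coefficients (α₁, α₂) = (3, 1).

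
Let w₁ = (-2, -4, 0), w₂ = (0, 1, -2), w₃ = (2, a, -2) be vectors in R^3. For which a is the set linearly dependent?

The set is linearly dependent precisely when det[w₁; w₂; w₃] = 0.
Cofactor expansion gives det = 20 - 4*a.
Setting this to zero gives a = 5.

a = 5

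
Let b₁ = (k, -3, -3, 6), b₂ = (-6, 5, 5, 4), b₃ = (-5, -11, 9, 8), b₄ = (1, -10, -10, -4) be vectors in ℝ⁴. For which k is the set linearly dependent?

Place the vectors as rows of a 4×4 matrix; dependence ⇔ determinant zero.
Cofactor expansion gives det = 400*k + 7800.
This vanishes exactly when k = -39/2.

k = -39/2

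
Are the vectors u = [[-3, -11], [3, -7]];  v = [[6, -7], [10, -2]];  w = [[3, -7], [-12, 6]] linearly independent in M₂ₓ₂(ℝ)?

linearly independent

Take coordinates with respect to the standard basis {E₁₁, E₁₂, E₂₁, E₂₂}.
Place the vectors as rows of a 3×4 matrix and reduce to echelon form.
The reduction yields 3 nonzero rows, so the rank is 3.
Since rank = 3 (the number of vectors), the set is linearly independent.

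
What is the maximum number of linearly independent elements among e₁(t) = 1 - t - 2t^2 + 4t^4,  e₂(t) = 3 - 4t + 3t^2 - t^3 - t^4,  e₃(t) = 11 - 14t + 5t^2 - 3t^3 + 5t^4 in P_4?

Pass to coordinate vectors with respect to the basis {1, t, …, t^4}.
Form the matrix with e₁, e₂, e₃ as columns and reduce.
The echelon form has 2 nonzero rows, so the rank is 2.

2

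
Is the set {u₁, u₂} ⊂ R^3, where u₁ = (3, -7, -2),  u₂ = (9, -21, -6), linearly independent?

One vector is a scalar multiple of another, so the set is dependent.

linearly dependent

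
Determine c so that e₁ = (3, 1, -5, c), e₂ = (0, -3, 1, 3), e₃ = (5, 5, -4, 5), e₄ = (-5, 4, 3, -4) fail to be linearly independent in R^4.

The set is linearly dependent precisely when det[e₁; e₂; e₃; e₄] = 0.
Expanding, det = -30*c - 340.
Setting this to zero gives c = -34/3.

c = -34/3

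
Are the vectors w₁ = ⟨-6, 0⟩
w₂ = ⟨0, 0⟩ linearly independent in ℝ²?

linearly dependent

One of the vectors is the zero vector, so the set is linearly dependent.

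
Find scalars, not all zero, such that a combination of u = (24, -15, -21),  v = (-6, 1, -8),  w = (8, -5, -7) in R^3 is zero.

Write the vectors as columns of a matrix and find a nonzero vector in its null space.
A generator of the null space is (1, 0, -3).

u - 3w = 0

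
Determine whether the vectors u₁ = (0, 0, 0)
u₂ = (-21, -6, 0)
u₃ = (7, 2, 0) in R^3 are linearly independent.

linearly dependent

One of the vectors is the zero vector, so the set is linearly dependent.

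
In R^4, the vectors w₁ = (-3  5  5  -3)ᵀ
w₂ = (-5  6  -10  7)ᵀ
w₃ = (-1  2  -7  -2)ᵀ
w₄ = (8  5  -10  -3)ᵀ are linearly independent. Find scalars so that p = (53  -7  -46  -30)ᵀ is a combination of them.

Solve the system with w₁, w₂, w₃, w₄ as columns and p as the right-hand side.
Back-substitution yields (a₁, …, a₄) = (-3, -3, 3, 4).

p = -3w₁ - 3w₂ + 3w₃ + 4w₄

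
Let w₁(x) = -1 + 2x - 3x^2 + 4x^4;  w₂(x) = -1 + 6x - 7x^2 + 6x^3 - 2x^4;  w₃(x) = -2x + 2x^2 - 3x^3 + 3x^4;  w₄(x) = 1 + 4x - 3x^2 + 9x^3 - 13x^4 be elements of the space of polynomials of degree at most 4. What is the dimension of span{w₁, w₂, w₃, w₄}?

2

Use coordinates relative to {1, x, …, x^4}.
Apply Gaussian elimination to the matrix whose rows are w₁, w₂, w₃, w₄.
Exactly 2 pivots survive; hence the rank is 2.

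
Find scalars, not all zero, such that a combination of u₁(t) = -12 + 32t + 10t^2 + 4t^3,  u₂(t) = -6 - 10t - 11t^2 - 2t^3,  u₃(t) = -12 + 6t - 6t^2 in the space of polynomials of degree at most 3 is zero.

u₁ + 2u₂ - 2u₃ = 0

Take coordinates with respect to {1, t, …, t^3}.
Solve the homogeneous system with u₁, u₂, u₃ as columns by row-reducing the coefficient matrix.
One solution (up to scaling) is (1, 2, -2).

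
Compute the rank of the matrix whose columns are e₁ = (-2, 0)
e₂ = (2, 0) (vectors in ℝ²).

1

Apply Gaussian elimination to the matrix whose rows are e₁, e₂.
There is 1 pivot column, so rank = 1.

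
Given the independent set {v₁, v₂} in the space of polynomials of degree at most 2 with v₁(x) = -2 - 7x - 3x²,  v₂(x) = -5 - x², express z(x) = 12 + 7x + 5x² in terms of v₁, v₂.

z = -v₁ - 2v₂

Work in coordinates with respect to the standard basis {1, x, x²}.
Set up the augmented matrix [v₁ | v₂ | z] and row-reduce.
Back-substitution yields (a₁, a₂) = (-1, -2).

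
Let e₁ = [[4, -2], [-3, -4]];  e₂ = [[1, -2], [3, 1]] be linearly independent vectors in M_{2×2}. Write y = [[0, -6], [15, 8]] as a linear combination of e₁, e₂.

y = -e₁ + 4e₂

Work in coordinates with respect to the standard basis {E₁₁, E₁₂, E₂₁, E₂₂}.
Write y = a₁e₁ + a₂e₂ and equate components.
Back-substitution yields (a₁, a₂) = (-1, 4).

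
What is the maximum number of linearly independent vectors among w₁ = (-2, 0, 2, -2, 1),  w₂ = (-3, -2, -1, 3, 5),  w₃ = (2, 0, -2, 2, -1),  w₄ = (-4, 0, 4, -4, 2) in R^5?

2

Put the 5×4 matrix [w₁|w₂|w₃|w₄] into echelon form.
The echelon form has 2 nonzero rows, so the rank is 2.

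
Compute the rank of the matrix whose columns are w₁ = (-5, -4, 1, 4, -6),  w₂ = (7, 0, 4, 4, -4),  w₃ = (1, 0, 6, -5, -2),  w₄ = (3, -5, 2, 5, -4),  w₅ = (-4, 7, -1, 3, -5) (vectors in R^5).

rank 5

Apply Gaussian elimination to the matrix whose rows are w₁, w₂, w₃, w₄, w₅.
There are 5 pivot columns, so rank = 5.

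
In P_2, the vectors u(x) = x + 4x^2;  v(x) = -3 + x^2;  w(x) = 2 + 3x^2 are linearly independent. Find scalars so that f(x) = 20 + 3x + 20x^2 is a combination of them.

Take coordinate vectors relative to {1, x, x^2}.
Solve the system with u, v, w as columns and f as the right-hand side.
Row-reducing the augmented matrix gives the unique coefficients (a₁, a₂, a₃) = (3, -4, 4).

f = 3u - 4v + 4w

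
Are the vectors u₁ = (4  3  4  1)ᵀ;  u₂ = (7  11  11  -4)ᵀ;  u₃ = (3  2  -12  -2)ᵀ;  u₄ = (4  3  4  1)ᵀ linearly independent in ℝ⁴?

Two of the vectors are equal, giving an immediate dependence.

linearly dependent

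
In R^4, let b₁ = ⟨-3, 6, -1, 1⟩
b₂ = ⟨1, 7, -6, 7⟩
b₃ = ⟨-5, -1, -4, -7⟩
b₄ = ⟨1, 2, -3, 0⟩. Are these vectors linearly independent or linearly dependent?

linearly independent

The matrix [b₁|b₂|b₃|b₄] has determinant -800.
A nonzero determinant means the columns are linearly independent.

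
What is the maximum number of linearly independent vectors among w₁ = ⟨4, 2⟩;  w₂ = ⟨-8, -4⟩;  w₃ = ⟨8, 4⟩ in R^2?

Apply Gaussian elimination to the matrix whose rows are w₁, w₂, w₃.
The echelon form has 1 nonzero row, so the rank is 1.
(With 3 elements in a 2-dimensional space the rank is at most 2.)

1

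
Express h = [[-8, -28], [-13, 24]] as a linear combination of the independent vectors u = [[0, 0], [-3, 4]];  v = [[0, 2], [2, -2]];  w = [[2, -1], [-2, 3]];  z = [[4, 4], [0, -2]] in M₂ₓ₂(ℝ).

h = -u - 4v + 4w - 4z

Take coordinate vectors relative to {E₁₁, E₁₂, E₂₁, E₂₂}.
Since u, v, w, z are independent, the coefficients expressing h are uniquely determined by a linear system.
Back-substitution yields (α₁, …, α₄) = (-1, -4, 4, -4).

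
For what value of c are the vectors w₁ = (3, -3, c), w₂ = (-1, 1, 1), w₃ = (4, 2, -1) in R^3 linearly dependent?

The vectors are dependent exactly when the determinant of the matrix with rows w₁, w₂, w₃ vanishes.
The determinant works out to -6*c - 18.
Setting this to zero gives c = -3.

c = -3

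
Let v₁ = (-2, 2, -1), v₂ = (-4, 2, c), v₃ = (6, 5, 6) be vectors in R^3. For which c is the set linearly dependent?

c = -28/11

The set is linearly dependent precisely when det[v₁; v₂; v₃] = 0.
Expanding, det = 22*c + 56.
This vanishes exactly when c = -28/11.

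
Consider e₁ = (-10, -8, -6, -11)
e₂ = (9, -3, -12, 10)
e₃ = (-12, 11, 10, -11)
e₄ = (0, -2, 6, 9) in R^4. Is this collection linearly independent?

Row-reduce the matrix whose columns are e₁, e₂, e₃, e₄.
The reduction yields 4 nonzero rows, so the rank is 4.
Since rank = 4 (the number of vectors), the set is linearly independent.

linearly independent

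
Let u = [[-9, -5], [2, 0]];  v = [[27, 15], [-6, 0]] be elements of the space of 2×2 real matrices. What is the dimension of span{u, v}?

dim = 1

Pass to coordinate vectors with respect to the basis {E₁₁, E₁₂, E₂₁, E₂₂}.
Row-reduce the 2×4 matrix with these as rows.
There is 1 pivot column, so rank = 1.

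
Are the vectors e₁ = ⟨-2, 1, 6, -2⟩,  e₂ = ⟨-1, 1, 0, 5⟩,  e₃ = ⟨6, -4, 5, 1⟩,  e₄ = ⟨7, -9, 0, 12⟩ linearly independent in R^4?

Row-reduce the matrix whose columns are e₁, e₂, e₃, e₄.
The reduction yields 4 nonzero rows, so the rank is 4.
Since rank = 4 (the number of vectors), the set is linearly independent.

linearly independent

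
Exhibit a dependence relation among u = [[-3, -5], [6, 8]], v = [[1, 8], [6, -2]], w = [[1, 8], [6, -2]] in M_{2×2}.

v - w = 0

Take coordinates with respect to {E₁₁, E₁₂, E₂₁, E₂₂}.
Solve the homogeneous system with u, v, w as columns by row-reducing the coefficient matrix.
The free variable yields coefficients (0, 1, -1) (any nonzero multiple also works).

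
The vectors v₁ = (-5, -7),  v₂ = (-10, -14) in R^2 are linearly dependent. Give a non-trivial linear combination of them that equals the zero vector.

2v₁ - v₂ = 0

Write the vectors as columns of a matrix and find a nonzero vector in its null space.
One solution (up to scaling) is (2, -1).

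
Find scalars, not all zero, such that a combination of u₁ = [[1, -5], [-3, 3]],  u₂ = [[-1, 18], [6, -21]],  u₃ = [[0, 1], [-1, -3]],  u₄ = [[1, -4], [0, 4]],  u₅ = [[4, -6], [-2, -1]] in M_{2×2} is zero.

3u₁ + u₂ - u₃ + 2u₄ - u₅ = 0

Pass to coordinate vectors relative to the basis {E₁₁, E₁₂, E₂₁, E₂₂}.
Set up α₁u₁ + … + α₅u₅ = 0 and solve the homogeneous system.
A generator of the null space is (3, 1, -1, 2, -1).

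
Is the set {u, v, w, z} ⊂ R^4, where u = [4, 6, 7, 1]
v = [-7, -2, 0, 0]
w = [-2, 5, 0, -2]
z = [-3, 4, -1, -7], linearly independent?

Place the vectors as rows of a 4×4 matrix and reduce to echelon form.
The reduction yields 4 nonzero rows, so the rank is 4.
Since rank = 4 (the number of vectors), the set is linearly independent.

linearly independent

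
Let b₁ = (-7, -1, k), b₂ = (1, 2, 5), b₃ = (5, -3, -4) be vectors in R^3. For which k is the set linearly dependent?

The vectors are dependent exactly when the determinant of the matrix with rows b₁, b₂, b₃ vanishes.
Cofactor expansion gives det = -13*k - 78.
Setting this to zero gives k = -6.

k = -6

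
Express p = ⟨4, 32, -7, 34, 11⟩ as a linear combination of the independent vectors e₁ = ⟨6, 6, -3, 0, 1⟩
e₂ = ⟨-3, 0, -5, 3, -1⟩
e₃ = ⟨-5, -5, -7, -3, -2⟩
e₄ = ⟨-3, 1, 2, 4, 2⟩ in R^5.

Solve the system with e₁, e₂, e₃, e₄ as columns and p as the right-hand side.
The system has the unique solution (α₁, …, α₄) = (3, 4, -2, 4).

p = 3e₁ + 4e₂ - 2e₃ + 4e₄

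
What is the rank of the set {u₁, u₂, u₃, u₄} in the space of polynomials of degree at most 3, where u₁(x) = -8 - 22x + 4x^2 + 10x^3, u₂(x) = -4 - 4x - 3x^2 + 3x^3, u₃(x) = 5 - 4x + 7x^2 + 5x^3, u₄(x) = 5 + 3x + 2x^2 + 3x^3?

Pass to coordinate vectors with respect to the basis {1, x, …, x^3}.
Apply Gaussian elimination to the matrix whose rows are u₁, u₂, u₃, u₄.
The echelon form has 3 nonzero rows, so the rank is 3.

3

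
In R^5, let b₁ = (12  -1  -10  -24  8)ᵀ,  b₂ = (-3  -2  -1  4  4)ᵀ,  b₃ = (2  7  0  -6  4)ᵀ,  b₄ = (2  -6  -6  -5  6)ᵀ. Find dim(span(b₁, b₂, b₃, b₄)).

Row-reduce the 4×5 matrix with these as rows.
Reduction leaves 3 leading entries, giving rank 3.

dim = 3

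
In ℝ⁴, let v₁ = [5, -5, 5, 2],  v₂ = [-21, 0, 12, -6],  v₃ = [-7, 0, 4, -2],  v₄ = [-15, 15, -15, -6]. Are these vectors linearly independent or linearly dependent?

linearly dependent

One vector is a scalar multiple of another, so the set is dependent.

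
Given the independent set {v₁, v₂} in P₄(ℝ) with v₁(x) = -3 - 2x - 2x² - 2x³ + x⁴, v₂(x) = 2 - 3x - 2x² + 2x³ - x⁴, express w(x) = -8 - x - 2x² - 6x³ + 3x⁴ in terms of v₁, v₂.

w = 2v₁ - v₂

Take coordinate vectors relative to {1, x, …, x⁴}.
Write w = a₁v₁ + a₂v₂ and equate components.
Row-reducing the augmented matrix gives the unique coefficients (a₁, a₂) = (2, -1).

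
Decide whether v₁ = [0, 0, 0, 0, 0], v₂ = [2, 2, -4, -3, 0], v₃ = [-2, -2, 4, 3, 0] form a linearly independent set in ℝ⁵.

One of the vectors is the zero vector, so the set is linearly dependent.

linearly dependent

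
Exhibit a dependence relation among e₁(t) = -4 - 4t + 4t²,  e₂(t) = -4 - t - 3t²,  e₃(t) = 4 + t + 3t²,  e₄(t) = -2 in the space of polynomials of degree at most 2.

Pass to coordinate vectors relative to the basis {1, t, t²}.
Write the vectors as columns of a matrix and find a nonzero vector in its null space.
One solution (up to scaling) is (0, 1, 1, 0).

e₂ + e₃ = 0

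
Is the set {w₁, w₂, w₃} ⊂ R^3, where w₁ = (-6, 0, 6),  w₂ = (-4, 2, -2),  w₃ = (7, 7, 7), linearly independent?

linearly independent

Place the vectors as rows of a 3×3 matrix and reduce to echelon form.
The reduction yields 3 nonzero rows, so the rank is 3.
Since rank = 3 (the number of vectors), the set is linearly independent.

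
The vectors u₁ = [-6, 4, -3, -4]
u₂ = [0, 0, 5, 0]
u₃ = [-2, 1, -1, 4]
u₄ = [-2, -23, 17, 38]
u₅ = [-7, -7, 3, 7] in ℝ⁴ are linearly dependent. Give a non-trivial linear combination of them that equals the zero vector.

3u₁ - u₂ - 3u₃ + u₄ - 2u₅ = 0

Write the vectors as columns of a matrix and find a nonzero vector in its null space.
One solution (up to scaling) is (3, -1, -3, 1, -2).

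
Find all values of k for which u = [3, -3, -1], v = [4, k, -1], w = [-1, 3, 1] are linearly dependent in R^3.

Dependence holds iff the 3×3 matrix [u v w] is singular.
Expanding, det = 2*k + 6.
This vanishes exactly when k = -3.

k = -3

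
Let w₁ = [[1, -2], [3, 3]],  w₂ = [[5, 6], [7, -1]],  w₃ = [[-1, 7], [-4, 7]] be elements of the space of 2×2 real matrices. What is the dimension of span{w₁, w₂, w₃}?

Pass to coordinate vectors with respect to the basis {E₁₁, E₁₂, E₂₁, E₂₂}.
Apply Gaussian elimination to the matrix whose rows are w₁, w₂, w₃.
There are 3 pivot columns, so rank = 3.

dim = 3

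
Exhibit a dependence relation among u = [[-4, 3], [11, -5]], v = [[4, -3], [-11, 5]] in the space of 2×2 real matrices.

Pass to coordinate vectors relative to the basis {E₁₁, E₁₂, E₂₁, E₂₂}.
Solve the homogeneous system with u, v as columns by row-reducing the coefficient matrix.
One solution (up to scaling) is (1, 1).

u + v = 0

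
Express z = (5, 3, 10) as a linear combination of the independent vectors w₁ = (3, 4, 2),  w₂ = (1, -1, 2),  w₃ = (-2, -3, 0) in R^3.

Solve the system with w₁, w₂, w₃ as columns and z as the right-hand side.
Back-substitution yields (a₁, a₂, a₃) = (4, 1, 4).

z = 4w₁ + w₂ + 4w₃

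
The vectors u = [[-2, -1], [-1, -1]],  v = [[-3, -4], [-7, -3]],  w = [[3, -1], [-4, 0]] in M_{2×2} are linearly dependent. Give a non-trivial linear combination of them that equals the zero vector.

Pass to coordinate vectors relative to the basis {E₁₁, E₁₂, E₂₁, E₂₂}.
Set up α₁u + … + α₃w = 0 and solve the homogeneous system.
A generator of the null space is (3, -1, 1).

3u - v + w = 0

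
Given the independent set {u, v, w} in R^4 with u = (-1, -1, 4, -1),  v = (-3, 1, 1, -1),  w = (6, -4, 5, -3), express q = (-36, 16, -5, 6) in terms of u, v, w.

q = 3u + 3v - 4w

Write q = α₁u + … + α₃w and equate components.
Row-reducing the augmented matrix gives the unique coefficients (α₁, α₂, α₃) = (3, 3, -4).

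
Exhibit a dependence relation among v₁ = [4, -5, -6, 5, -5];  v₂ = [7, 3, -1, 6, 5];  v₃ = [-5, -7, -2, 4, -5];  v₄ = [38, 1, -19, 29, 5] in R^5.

Solve the homogeneous system with v₁, v₂, v₃, v₄ as columns by row-reducing the coefficient matrix.
One solution (up to scaling) is (3, 3, -1, -1).

3v₁ + 3v₂ - v₃ - v₄ = 0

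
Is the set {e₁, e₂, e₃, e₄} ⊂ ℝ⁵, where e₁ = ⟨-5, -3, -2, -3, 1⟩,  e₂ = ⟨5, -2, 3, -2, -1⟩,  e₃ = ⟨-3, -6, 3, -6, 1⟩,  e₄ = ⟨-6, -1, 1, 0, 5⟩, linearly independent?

Row-reduce the matrix whose columns are e₁, e₂, e₃, e₄.
The reduction yields 4 nonzero rows, so the rank is 4.
Since rank = 4 (the number of vectors), the set is linearly independent.

linearly independent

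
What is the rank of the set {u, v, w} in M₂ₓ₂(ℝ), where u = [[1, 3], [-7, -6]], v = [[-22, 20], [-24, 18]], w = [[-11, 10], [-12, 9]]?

rank 2

Use coordinates relative to {E₁₁, E₁₂, E₂₁, E₂₂}.
Form the matrix with u, v, w as columns and reduce.
Reduction leaves 2 leading entries, giving rank 2.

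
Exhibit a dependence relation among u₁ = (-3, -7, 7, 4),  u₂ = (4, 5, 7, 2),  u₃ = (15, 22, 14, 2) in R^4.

Set up α₁u₁ + … + α₃u₃ = 0 and solve the homogeneous system.
One solution (up to scaling) is (1, -3, 1).

u₁ - 3u₂ + u₃ = 0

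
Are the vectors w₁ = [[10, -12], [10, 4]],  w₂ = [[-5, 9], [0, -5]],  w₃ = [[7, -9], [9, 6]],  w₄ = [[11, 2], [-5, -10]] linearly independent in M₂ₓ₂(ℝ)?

linearly independent

Write each element as a coordinate vector in ℝ⁴ using {E₁₁, E₁₂, E₂₁, E₂₂}.
Form the 4×4 matrix with these as columns; its determinant is 3296.
A nonzero determinant means the columns are linearly independent.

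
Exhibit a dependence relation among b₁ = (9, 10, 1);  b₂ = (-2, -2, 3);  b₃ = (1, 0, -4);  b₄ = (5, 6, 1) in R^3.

Row-reduce the matrix with b₁, b₂, b₃, b₄ as columns; the null space gives the coefficients.
The free variable yields coefficients (1, -1, -1, -2) (any nonzero multiple also works).

b₁ - b₂ - b₃ - 2b₄ = 0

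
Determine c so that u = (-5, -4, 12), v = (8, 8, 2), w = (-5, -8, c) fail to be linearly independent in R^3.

The set is linearly dependent precisely when det[u; v; w] = 0.
Cofactor expansion gives det = -8*c - 328.
Solving -8*c - 328 = 0 yields c = -41.

c = -41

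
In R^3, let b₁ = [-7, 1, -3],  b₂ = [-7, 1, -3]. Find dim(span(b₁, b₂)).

dim = 1

Put the 3×2 matrix [b₁|b₂] into echelon form.
Reduction leaves 1 leading entry, giving rank 1.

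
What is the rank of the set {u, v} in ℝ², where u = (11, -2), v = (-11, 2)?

rank 1

Row-reduce the 2×2 matrix with these as rows.
The echelon form has 1 nonzero row, so the rank is 1.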